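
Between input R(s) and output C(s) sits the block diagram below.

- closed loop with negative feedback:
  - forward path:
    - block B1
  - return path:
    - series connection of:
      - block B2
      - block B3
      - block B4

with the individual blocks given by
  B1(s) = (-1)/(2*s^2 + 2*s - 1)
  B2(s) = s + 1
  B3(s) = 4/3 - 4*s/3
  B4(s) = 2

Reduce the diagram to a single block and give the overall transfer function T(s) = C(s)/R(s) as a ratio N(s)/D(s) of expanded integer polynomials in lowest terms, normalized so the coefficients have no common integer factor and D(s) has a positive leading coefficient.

The answer is (-3)/(14*s^2 + 6*s - 11).

Reasoning:
[1] combine B2, B3, B4 in series: 8/3 - 8*s^2/3
[2] apply the feedback formula to B1, (B2*B3*B4), which is the overall transfer function T(s) = C(s)/R(s) in lowest terms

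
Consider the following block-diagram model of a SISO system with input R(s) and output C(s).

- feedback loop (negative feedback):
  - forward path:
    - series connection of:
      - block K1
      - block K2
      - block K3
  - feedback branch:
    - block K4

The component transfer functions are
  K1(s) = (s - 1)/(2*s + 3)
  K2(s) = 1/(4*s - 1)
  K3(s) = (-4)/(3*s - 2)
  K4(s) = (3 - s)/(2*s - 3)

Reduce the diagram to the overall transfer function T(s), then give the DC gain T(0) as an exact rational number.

Step 1: reduce the series chain K1, K2, K3 -> (4 - 4*s)/(24*s^3 + 14*s^2 - 29*s + 6)
Step 2: close the feedback loop around (K1*K2*K3), K4 -> (-8*s^2 + 20*s - 12)/(48*s^4 - 44*s^3 - 96*s^2 + 83*s - 6)
Evaluating the step-2 result (the overall T(s)) at s = 0 gives T(0) = -12/(-6) = 2.

Answer: 2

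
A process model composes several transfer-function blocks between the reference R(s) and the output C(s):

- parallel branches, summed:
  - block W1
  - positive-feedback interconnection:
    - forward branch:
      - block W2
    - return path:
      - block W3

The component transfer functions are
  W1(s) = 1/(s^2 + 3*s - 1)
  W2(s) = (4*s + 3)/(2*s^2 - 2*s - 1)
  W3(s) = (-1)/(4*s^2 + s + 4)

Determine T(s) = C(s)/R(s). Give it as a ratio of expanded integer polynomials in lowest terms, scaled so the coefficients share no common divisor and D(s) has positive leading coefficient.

[1] feedback reduction of W2, W3; result (16*s^3 + 16*s^2 + 19*s + 12)/(8*s^4 - 6*s^3 + 2*s^2 - 5*s - 1)
[2] reduce the parallel group W1, [W2/(1-W2*W3)], giving the overall T(s)

Hence the answer: (16*s^5 + 72*s^4 + 45*s^3 + 55*s^2 + 12*s - 13)/(8*s^6 + 18*s^5 - 24*s^4 + 7*s^3 - 18*s^2 + 2*s + 1)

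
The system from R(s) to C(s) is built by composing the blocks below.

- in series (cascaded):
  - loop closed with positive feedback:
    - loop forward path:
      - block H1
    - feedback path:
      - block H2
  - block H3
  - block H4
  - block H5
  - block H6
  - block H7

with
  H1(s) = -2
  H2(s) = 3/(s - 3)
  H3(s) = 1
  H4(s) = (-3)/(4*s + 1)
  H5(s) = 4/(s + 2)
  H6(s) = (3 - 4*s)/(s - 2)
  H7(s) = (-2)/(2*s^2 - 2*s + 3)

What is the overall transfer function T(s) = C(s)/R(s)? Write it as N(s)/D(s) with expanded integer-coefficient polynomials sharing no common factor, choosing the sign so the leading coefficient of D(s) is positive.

1. feedback reduction of H1, H2, giving (6 - 2*s)/(s + 3)
2. combine [H1/(1-H1*H2)], H3, H4, H5, H6, H7 in series, giving the overall T(s)

Answer: (192*s^2 - 720*s + 432)/(8*s^6 + 18*s^5 - 40*s^4 - 39*s^3 + 41*s^2 - 132*s - 36)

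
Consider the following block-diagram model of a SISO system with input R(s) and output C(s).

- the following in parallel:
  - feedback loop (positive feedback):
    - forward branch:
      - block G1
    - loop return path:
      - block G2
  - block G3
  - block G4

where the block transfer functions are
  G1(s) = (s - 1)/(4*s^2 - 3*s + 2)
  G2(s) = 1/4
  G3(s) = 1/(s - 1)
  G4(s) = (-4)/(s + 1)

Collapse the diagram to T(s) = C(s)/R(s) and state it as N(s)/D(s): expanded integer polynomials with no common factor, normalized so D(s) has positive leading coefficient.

Reducing step by step:

Step 1 - feedback reduction of G1, G2 = (4*s - 4)/(16*s^2 - 13*s + 9)
Step 2 - combine [G1/(1-G1*G2)], G3, G4 in parallel; the result is T(s) itself (integer coefficients, no common factor, positive leading denominator coefficient)

Answer: (-44*s^3 + 115*s^2 - 96*s + 49)/(16*s^4 - 13*s^3 - 7*s^2 + 13*s - 9)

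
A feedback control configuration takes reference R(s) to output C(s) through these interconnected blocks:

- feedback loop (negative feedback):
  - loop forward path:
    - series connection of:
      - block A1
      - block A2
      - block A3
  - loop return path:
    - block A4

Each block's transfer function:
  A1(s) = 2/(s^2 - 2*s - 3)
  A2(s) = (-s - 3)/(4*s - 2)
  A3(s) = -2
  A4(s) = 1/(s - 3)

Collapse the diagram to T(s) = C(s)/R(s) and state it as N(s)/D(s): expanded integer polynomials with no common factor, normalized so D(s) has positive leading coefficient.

Reducing step by step:

Step 1 - cascade A1, A2, A3: (2*s + 6)/(2*s^3 - 5*s^2 - 4*s + 3)
Step 2 - reduce the feedback loop with forward (A1*A2*A3) and return A4, which is the overall transfer function T(s) = C(s)/R(s) in lowest terms

Answer: (2*s^2 - 18)/(2*s^4 - 11*s^3 + 11*s^2 + 17*s - 3)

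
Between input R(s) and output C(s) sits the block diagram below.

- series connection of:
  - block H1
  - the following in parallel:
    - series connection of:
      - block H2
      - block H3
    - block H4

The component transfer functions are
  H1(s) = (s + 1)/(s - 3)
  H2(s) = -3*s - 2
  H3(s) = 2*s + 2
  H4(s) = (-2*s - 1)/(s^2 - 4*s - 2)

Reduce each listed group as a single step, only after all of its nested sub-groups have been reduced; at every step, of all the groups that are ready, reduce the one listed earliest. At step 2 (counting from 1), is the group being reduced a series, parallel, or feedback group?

Step 1 - combine H2, H3 in series
Step 2 - parallel reduction of (H2*H3), H4
Step 3 - reduce the series chain H1, ((H2*H3)+H4)
At step 2 the group reduced is parallel.

Therefore the answer is parallel.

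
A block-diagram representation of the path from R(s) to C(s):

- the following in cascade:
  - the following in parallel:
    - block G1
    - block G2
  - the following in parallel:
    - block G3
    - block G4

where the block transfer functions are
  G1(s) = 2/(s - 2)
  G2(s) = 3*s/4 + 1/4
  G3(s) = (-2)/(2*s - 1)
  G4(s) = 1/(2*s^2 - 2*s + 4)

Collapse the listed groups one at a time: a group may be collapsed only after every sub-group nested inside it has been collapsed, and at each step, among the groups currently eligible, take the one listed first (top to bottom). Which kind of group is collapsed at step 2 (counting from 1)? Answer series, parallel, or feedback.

Step 1: sum the parallel branches G1, G2
Step 2: sum the parallel branches G3, G4
Step 3: cascade (G1+G2), (G3+G4)
So the answer for step 2 is parallel.

Final answer: parallel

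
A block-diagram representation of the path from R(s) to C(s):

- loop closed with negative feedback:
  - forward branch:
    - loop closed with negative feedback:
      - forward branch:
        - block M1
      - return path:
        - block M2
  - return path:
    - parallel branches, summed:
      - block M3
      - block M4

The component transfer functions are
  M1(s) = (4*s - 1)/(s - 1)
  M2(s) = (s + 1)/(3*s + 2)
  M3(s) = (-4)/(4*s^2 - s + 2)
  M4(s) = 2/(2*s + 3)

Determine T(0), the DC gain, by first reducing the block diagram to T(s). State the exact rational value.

Answer: 6

Working:
Step 1. close the feedback loop around M1, M2 -> (12*s^2 + 5*s - 2)/(7*s^2 + 2*s - 3)
Step 2. add M3, M4 (parallel) -> (8*s^2 - 10*s - 8)/(8*s^3 + 10*s^2 + s + 6)
Step 3. feedback reduction of [M1/(1+M1*M2)], (M3+M4) -> (96*s^5 + 160*s^4 + 46*s^3 + 57*s^2 + 28*s - 12)/(56*s^5 + 182*s^4 - 77*s^3 - 148*s^2 - 11*s - 2)
That last expression is T(s); at s = 0 only the constant terms survive, so T(0) = -12/(-2) = 6.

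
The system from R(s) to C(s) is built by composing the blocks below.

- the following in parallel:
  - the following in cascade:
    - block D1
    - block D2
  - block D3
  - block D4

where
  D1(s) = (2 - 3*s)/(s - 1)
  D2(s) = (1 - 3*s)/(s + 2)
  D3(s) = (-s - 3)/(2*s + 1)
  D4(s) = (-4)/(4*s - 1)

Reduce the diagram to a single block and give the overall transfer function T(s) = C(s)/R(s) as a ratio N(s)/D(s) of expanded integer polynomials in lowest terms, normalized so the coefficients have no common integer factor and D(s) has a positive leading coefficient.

Step 1. multiply D1, D2 (series); result (9*s^2 - 9*s + 2)/(s^2 + s - 2)
Step 2. parallel reduction of (D1*D2), D3, D4 - this is the overall T(s), already in the required normalized form

Final answer: (68*s^4 - 77*s^3 - 23*s^2 + 50*s)/(8*s^4 + 10*s^3 - 15*s^2 - 5*s + 2)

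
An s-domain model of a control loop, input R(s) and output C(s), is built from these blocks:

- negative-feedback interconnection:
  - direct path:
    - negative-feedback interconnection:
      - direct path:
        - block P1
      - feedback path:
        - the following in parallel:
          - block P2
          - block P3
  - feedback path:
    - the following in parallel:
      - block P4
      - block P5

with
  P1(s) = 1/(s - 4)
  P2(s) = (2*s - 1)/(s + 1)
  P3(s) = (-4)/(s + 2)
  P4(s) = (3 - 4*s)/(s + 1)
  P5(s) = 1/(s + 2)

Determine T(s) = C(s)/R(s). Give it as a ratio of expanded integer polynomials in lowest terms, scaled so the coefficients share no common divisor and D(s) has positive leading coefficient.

Reducing step by step:

Step 1 - combine P2, P3 in parallel gives (2*s^2 - s - 6)/(s^2 + 3*s + 2)
Step 2 - collapse the loop (P1 forward, (P2+P3) return) gives (s^2 + 3*s + 2)/(s^3 + s^2 - 11*s - 14)
Step 3 - reduce the parallel group P4, P5 gives (-4*s^2 - 4*s + 7)/(s^2 + 3*s + 2)
Step 4 - reduce the feedback loop with forward [P1/(1+P1*(P2+P3))] and return (P4+P5); the result is T(s) itself (integer coefficients, no common factor, positive leading denominator coefficient)

Answer: (s^2 + 3*s + 2)/(s^3 - 3*s^2 - 15*s - 7)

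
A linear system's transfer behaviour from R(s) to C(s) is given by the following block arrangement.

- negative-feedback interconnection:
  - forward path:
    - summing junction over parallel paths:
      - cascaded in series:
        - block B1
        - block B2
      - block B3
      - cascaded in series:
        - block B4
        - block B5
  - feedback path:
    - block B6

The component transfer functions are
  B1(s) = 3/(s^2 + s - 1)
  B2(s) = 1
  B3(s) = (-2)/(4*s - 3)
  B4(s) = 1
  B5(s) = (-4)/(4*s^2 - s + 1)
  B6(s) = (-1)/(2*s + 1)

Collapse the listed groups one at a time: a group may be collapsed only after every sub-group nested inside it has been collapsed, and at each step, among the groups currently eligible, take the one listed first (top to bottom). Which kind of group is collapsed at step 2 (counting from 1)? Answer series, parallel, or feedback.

Step 1 - multiply B1, B2 (series)
Step 2 - reduce the series chain B4, B5
Step 3 - parallel reduction of (B1*B2), B3, (B4*B5)
Step 4 - reduce the feedback loop with forward ((B1*B2)+B3+(B4*B5)) and return B6
So the answer for step 2 is series.

Answer: series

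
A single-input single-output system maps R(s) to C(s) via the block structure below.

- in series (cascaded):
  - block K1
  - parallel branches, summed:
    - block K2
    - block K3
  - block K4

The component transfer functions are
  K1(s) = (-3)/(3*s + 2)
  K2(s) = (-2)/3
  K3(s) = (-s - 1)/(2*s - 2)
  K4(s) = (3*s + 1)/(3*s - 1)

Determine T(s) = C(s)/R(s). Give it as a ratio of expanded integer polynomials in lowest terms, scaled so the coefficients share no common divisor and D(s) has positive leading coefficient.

1. combine K2, K3 in parallel; result (1 - 7*s)/(6*s - 6)
2. cascade K1, (K2+K3), K4: this yields T(s), and no further normalization is needed

Answer: (21*s^2 + 4*s - 1)/(18*s^3 - 12*s^2 - 10*s + 4)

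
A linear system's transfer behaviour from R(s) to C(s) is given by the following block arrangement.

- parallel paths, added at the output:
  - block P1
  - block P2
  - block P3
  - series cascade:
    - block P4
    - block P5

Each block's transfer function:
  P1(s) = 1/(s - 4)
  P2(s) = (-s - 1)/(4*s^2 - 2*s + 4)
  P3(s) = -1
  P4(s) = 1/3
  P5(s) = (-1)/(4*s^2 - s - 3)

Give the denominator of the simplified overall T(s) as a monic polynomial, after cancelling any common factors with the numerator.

(1) cascade P4, P5 gives (-1)/(12*s^2 - 3*s - 9)
(2) parallel reduction of P1, P2, P3, (P4*P5) gives (-48*s^5 + 264*s^4 - 163*s^3 + 150*s^2 + 15*s - 200)/(48*s^5 - 228*s^4 + 162*s^3 - 66*s^2 - 60*s + 144)
That last expression is T(s), already simplified. Scaling its denominator by 1/48 (the reciprocal of the leading coefficient) yields the monic denominator.

Answer: s^5 - 19*s^4/4 + 27*s^3/8 - 11*s^2/8 - 5*s/4 + 3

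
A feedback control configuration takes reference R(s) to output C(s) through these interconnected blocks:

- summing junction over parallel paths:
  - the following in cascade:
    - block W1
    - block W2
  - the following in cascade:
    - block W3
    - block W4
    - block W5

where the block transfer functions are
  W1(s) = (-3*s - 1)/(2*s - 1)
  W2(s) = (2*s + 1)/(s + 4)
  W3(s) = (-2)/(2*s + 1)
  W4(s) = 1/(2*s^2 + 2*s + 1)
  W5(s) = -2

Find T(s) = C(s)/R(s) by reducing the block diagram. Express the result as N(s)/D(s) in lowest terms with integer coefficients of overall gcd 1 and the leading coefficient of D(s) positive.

Step 1: reduce the series chain W1, W2 -> (-6*s^2 - 5*s - 1)/(2*s^2 + 7*s - 4)
Step 2: series reduction of W3, W4, W5 -> 4/(4*s^3 + 6*s^2 + 4*s + 1)
Step 3: sum the parallel branches (W1*W2), (W3*W4*W5), giving the overall T(s)

Answer: (-24*s^5 - 56*s^4 - 58*s^3 - 24*s^2 + 19*s - 17)/(8*s^5 + 40*s^4 + 34*s^3 + 6*s^2 - 9*s - 4)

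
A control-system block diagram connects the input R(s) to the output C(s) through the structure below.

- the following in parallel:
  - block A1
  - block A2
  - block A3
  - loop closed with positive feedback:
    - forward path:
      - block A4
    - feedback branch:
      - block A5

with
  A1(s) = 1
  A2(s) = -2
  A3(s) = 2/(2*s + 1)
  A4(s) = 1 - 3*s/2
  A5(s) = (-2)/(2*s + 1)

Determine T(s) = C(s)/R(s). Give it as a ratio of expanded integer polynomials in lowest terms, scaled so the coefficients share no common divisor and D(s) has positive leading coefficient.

The answer is (12*s^3 + 9*s - 8)/(4*s^2 - 10*s - 6).

Reasoning:
1. reduce the feedback loop with forward A4 and return A5: (6*s^2 - s - 2)/(2*s - 6)
2. sum the parallel branches A1, A2, A3, [A4/(1-A4*A5)], giving the overall T(s)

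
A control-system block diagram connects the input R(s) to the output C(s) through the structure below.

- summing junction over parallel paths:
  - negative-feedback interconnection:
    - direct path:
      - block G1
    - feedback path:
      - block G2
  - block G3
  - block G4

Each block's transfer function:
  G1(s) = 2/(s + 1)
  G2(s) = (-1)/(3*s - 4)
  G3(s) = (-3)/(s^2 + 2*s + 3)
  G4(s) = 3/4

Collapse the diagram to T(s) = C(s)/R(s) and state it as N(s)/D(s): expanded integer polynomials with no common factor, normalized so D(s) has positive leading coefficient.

Reducing step by step:

(1) collapse the loop (G1 forward, G2 return); result (6*s - 8)/(3*s^2 - s - 6)
(2) reduce the parallel group [G1/(1+G1*G2)], G3, G4; the result is T(s) itself (integer coefficients, no common factor, positive leading denominator coefficient)

Answer: (9*s^4 + 39*s^3 - 17*s^2 - 25*s - 78)/(12*s^4 + 20*s^3 + 4*s^2 - 60*s - 72)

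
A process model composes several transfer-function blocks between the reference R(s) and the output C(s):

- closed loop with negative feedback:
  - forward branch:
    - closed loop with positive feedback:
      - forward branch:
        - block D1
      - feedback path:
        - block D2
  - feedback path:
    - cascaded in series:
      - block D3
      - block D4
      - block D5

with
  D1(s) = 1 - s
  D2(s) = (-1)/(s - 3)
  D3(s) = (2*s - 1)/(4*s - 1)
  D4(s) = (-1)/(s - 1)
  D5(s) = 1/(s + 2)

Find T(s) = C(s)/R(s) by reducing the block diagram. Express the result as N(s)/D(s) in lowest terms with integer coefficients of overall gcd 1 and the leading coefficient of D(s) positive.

The answer is (4*s^4 - 9*s^3 - 18*s^2 + 29*s - 6)/(6*s^2 + 21*s - 7).

Reasoning:
Step 1 - feedback reduction of D1, D2 gives s^2/2 - 2*s + 3/2
Step 2 - multiply D3, D4, D5 (series) gives (1 - 2*s)/(4*s^3 + 3*s^2 - 9*s + 2)
Step 3 - reduce the feedback loop with forward [D1/(1-D1*D2)] and return (D3*D4*D5), which is the overall transfer function T(s) = C(s)/R(s) in lowest terms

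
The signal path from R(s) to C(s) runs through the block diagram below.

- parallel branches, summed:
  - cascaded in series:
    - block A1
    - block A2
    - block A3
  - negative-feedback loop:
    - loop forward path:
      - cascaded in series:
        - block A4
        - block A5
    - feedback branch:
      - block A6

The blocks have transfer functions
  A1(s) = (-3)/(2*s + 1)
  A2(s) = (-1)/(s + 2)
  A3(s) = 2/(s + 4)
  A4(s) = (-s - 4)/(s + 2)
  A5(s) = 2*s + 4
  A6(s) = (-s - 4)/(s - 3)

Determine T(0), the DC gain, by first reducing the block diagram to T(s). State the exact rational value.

Reducing step by step:

Step 1: combine A1, A2, A3 in series, giving 6/(2*s^3 + 13*s^2 + 22*s + 8)
Step 2: reduce the series chain A4, A5, giving -2*s - 8
Step 3: reduce the feedback loop with forward (A4*A5) and return A6, giving (-2*s^2 - 2*s + 24)/(2*s^2 + 17*s + 29)
Step 4: reduce the parallel group (A1*A2*A3), [(A4*A5)/(1+(A4*A5)*A6)], giving (-4*s^5 - 30*s^4 - 22*s^3 + 264*s^2 + 614*s + 366)/(4*s^5 + 60*s^4 + 323*s^3 + 767*s^2 + 774*s + 232)
Evaluating the step-4 result (the overall T(s)) at s = 0 gives T(0) = 366/232 = 183/116.

Answer: 183/116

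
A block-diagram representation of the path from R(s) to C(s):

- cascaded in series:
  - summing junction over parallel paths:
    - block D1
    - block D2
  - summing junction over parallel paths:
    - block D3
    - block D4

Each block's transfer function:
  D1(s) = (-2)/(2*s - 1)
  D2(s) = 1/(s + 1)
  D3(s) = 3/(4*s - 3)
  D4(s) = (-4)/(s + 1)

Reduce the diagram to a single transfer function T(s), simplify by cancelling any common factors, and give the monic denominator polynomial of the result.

Reducing step by step:

[1] sum the parallel branches D1, D2, giving (-3)/(2*s^2 + s - 1)
[2] add D3, D4 (parallel), giving (15 - 13*s)/(4*s^2 + s - 3)
[3] series reduction of (D1+D2), (D3+D4), giving (39*s - 45)/(8*s^4 + 6*s^3 - 9*s^2 - 4*s + 3)
No further cancellation is possible in the step-3 result, so that is T(s). Its denominator becomes monic after dividing by the leading coefficient 8.

Answer: s^4 + 3*s^3/4 - 9*s^2/8 - s/2 + 3/8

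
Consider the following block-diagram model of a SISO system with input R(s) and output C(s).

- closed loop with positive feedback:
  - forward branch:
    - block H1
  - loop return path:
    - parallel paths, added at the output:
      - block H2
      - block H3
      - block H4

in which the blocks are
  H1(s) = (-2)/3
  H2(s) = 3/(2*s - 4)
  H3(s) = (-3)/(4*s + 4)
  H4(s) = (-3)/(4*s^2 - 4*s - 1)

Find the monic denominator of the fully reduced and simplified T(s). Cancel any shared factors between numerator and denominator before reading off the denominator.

(1) add H2, H3, H4 (parallel) -> (12*s^3 + 24*s^2 - 39*s + 12)/(16*s^4 - 32*s^3 - 20*s^2 + 36*s + 8)
(2) reduce the feedback loop with forward H1 and return (H2+H3+H4) -> (-16*s^4 + 32*s^3 + 20*s^2 - 36*s - 8)/(24*s^4 - 36*s^3 - 6*s^2 + 15*s + 24)
T(s) is the step-2 result (common factors already cancelled). Leading coefficient of the denominator: 24. Divide through by 24 for the monic polynomial.

Answer: s^4 - 3*s^3/2 - s^2/4 + 5*s/8 + 1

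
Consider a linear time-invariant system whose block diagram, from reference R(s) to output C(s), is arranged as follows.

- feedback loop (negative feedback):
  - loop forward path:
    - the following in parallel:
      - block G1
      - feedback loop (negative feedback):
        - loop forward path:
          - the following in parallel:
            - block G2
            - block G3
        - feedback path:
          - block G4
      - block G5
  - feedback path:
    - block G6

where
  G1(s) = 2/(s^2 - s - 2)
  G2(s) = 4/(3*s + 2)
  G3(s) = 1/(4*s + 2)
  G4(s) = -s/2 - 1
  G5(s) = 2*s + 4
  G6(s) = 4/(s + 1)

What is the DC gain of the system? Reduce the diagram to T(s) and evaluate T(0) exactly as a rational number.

Step 1: sum the parallel branches G2, G3 = (19*s + 10)/(12*s^2 + 14*s + 4)
Step 2: reduce the feedback loop with forward (G2+G3) and return G4 = (38*s + 20)/(5*s^2 - 20*s - 12)
Step 3: sum the parallel branches G1, [(G2+G3)/(1+(G2+G3)*G4)], G5 = (10*s^5 - 30*s^4 - 66*s^3 + 88*s^2 + 120*s + 32)/(5*s^4 - 25*s^3 - 2*s^2 + 52*s + 24)
Step 4: reduce the feedback loop with forward (G1+[(G2+G3)/(1+(G2+G3)*G4)]+G5) and return G6 = (10*s^6 - 20*s^5 - 96*s^4 + 22*s^3 + 208*s^2 + 152*s + 32)/(45*s^5 - 140*s^4 - 291*s^3 + 402*s^2 + 556*s + 152)
The step-4 result is T(s). Setting s = 0: T(0) = 32/152 = 4/19.

Therefore the answer is 4/19.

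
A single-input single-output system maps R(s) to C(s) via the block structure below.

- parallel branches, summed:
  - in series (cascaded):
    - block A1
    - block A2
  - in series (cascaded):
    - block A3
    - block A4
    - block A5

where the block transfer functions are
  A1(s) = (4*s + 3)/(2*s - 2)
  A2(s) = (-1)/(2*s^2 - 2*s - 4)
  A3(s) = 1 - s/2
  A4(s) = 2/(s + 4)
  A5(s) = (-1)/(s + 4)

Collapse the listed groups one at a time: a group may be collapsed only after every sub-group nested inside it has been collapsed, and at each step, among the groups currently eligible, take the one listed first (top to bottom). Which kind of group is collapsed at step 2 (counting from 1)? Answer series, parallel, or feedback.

Step 1 - multiply A1, A2 (series)
Step 2 - multiply A3, A4, A5 (series)
Step 3 - combine (A1*A2), (A3*A4*A5) in parallel
Step 2 collapses a series group.

Hence the answer: series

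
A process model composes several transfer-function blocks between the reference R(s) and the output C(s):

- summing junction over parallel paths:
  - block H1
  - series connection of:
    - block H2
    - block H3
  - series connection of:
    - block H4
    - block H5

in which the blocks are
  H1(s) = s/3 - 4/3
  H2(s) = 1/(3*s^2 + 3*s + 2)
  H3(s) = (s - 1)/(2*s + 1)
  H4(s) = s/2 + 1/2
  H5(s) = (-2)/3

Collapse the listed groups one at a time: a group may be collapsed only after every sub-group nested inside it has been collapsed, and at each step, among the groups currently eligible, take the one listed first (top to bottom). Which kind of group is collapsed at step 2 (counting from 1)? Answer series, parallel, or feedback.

1. reduce the series chain H2, H3
2. series reduction of H4, H5
3. sum the parallel branches H1, (H2*H3), (H4*H5)
At step 2 the group reduced is series.

Final answer: series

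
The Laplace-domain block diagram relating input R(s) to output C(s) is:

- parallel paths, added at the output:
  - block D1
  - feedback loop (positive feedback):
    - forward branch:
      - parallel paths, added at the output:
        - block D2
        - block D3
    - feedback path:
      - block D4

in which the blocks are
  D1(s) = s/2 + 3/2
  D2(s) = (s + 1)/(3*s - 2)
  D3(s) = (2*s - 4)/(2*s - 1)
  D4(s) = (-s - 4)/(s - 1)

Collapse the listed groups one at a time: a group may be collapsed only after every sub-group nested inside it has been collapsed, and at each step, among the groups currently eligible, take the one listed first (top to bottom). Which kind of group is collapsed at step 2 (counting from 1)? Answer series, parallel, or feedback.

Reducing step by step:

Step 1 - combine D2, D3 in parallel
Step 2 - close the feedback loop around (D2+D3), D4
Step 3 - combine D1, [(D2+D3)/(1-(D2+D3)*D4)] in parallel
Step 2 collapses a feedback group.

Answer: feedback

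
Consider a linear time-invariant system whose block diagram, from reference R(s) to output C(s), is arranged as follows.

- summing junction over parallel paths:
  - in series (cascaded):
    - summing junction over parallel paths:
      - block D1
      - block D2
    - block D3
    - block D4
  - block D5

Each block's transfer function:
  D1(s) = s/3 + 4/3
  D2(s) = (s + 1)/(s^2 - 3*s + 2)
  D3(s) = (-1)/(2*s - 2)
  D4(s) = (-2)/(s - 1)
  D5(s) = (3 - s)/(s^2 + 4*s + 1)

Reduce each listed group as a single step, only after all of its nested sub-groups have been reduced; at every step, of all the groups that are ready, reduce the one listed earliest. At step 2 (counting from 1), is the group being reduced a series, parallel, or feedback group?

1. add D1, D2 (parallel)
2. combine (D1+D2), D3, D4 in series
3. parallel reduction of ((D1+D2)*D3*D4), D5
At step 2 the group reduced is series.

Therefore the answer is series.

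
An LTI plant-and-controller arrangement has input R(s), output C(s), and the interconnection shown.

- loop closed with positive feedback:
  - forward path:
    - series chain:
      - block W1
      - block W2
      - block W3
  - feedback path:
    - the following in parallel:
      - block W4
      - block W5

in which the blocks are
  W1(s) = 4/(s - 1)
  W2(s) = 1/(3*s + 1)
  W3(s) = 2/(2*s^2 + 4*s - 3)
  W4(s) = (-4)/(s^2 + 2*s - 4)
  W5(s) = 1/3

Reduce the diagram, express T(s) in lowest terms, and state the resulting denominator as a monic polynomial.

First reduce the diagram to T(s).

Step 1 - combine W1, W2, W3 in series -> 8/(6*s^4 + 8*s^3 - 19*s^2 + 2*s + 3)
Step 2 - sum the parallel branches W4, W5 -> (s^2 + 2*s - 16)/(3*s^2 + 6*s - 12)
Step 3 - reduce the feedback loop with forward (W1*W2*W3) and return (W4+W5) -> (24*s^2 + 48*s - 96)/(18*s^6 + 60*s^5 - 81*s^4 - 204*s^3 + 241*s^2 - 22*s + 92)
T(s) is the step-3 result (common factors already cancelled). Leading coefficient of the denominator: 18. Divide through by 18 for the monic polynomial.

Answer: s^6 + 10*s^5/3 - 9*s^4/2 - 34*s^3/3 + 241*s^2/18 - 11*s/9 + 46/9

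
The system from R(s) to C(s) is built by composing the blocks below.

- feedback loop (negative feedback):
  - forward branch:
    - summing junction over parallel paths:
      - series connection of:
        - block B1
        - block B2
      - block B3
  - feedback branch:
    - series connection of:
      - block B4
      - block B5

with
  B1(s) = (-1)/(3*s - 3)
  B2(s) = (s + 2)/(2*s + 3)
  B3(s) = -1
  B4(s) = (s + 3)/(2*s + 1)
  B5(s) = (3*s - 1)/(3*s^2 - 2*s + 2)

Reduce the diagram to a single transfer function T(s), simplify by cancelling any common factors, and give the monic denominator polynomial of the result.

The answer is s^5 - s^4/6 - 35*s^3/12 + 17*s^2/18 + 14*s/9 - 13/12.

Reasoning:
1. reduce the series chain B1, B2; result (-s - 2)/(6*s^2 + 3*s - 9)
2. reduce the parallel group (B1*B2), B3; result (-6*s^2 - 4*s + 7)/(6*s^2 + 3*s - 9)
3. combine B4, B5 in series; result (3*s^2 + 8*s - 3)/(6*s^3 - s^2 + 2*s + 2)
4. collapse the loop (((B1*B2)+B3) forward, (B4*B5) return); result (-36*s^5 - 18*s^4 + 34*s^3 - 27*s^2 + 6*s + 14)/(36*s^5 - 6*s^4 - 105*s^3 + 34*s^2 + 56*s - 39)
That last expression is T(s), already simplified. Scaling its denominator by 1/36 (the reciprocal of the leading coefficient) yields the monic denominator.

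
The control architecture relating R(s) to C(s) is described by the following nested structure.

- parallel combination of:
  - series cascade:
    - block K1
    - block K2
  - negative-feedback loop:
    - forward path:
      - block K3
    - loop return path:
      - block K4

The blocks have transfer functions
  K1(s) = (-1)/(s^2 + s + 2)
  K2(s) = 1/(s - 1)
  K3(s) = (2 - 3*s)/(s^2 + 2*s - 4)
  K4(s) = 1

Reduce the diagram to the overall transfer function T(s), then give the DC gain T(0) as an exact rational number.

Answer: -1/2

Working:
Step 1: series reduction of K1, K2 = (-1)/(s^3 + s - 2)
Step 2: feedback reduction of K3, K4 = (2 - 3*s)/(s^2 - s - 2)
Step 3: combine (K1*K2), [K3/(1+K3*K4)] in parallel = (-3*s^4 + 2*s^3 - 4*s^2 + 9*s - 2)/(s^5 - s^4 - s^3 - 3*s^2 + 4)
The step-3 result is T(s). Setting s = 0: T(0) = -2/4 = -1/2.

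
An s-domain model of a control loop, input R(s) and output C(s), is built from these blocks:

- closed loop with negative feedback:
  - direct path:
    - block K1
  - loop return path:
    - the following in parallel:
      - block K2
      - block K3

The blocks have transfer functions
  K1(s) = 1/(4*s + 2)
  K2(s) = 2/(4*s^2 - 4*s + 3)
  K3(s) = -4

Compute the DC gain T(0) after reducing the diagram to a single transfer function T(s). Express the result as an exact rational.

(1) parallel reduction of K2, K3 -> (-16*s^2 + 16*s - 10)/(4*s^2 - 4*s + 3)
(2) close the feedback loop around K1, (K2+K3) -> (4*s^2 - 4*s + 3)/(16*s^3 - 24*s^2 + 20*s - 4)
That last expression is T(s); at s = 0 only the constant terms survive, so T(0) = 3/(-4) = -3/4.

Answer: -3/4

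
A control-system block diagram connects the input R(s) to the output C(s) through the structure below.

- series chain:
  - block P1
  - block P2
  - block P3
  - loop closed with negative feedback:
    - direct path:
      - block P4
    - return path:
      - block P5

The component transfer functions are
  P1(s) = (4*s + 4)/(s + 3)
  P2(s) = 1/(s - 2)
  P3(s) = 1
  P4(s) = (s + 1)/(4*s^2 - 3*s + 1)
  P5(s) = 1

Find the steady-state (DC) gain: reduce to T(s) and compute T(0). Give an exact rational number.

Step 1: reduce the feedback loop with forward P4 and return P5 gives (s + 1)/(4*s^2 - 2*s + 2)
Step 2: series reduction of P1, P2, P3, [P4/(1+P4*P5)] gives (2*s^2 + 4*s + 2)/(2*s^4 + s^3 - 12*s^2 + 7*s - 6)
That last expression is T(s); at s = 0 only the constant terms survive, so T(0) = 2/(-6) = -1/3.

Therefore the answer is -1/3.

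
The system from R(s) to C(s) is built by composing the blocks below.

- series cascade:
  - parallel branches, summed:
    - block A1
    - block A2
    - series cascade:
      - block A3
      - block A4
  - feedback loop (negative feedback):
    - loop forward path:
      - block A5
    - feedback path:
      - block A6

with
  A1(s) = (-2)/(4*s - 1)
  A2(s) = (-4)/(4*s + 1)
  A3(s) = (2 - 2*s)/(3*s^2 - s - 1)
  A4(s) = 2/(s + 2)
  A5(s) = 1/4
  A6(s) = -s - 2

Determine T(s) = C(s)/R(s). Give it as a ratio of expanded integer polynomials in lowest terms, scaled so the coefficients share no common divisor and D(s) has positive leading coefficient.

Step 1. reduce the series chain A3, A4: (4 - 4*s)/(3*s^3 + 5*s^2 - 3*s - 2)
Step 2. parallel reduction of A1, A2, (A3*A4): (-72*s^4 - 178*s^3 + 146*s^2 + 46*s - 8)/(48*s^5 + 80*s^4 - 51*s^3 - 37*s^2 + 3*s + 2)
Step 3. reduce the feedback loop with forward A5 and return A6: (-1)/(s - 2)
Step 4. multiply (A1+A2+(A3*A4)), [A5/(1+A5*A6)] (series) - this is the overall T(s), already in the required normalized form

Final answer: (72*s^4 + 178*s^3 - 146*s^2 - 46*s + 8)/(48*s^6 - 16*s^5 - 211*s^4 + 65*s^3 + 77*s^2 - 4*s - 4)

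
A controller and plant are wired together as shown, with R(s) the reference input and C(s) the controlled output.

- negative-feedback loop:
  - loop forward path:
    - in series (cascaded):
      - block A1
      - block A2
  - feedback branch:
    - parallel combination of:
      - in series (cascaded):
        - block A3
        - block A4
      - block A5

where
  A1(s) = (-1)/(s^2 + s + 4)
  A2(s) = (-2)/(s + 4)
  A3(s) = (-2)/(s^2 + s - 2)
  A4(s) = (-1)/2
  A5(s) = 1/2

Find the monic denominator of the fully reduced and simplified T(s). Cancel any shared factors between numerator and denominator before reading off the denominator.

[1] multiply A1, A2 (series), giving 2/(s^3 + 5*s^2 + 8*s + 16)
[2] series reduction of A3, A4, giving 1/(s^2 + s - 2)
[3] add (A3*A4), A5 (parallel), giving (s^2 + s)/(2*s^2 + 2*s - 4)
[4] apply the feedback formula to (A1*A2), ((A3*A4)+A5), giving (2*s^2 + 2*s - 4)/(s^5 + 6*s^4 + 11*s^3 + 15*s^2 + s - 32)
That last expression is T(s), already simplified, and its denominator is already monic.

Final answer: s^5 + 6*s^4 + 11*s^3 + 15*s^2 + s - 32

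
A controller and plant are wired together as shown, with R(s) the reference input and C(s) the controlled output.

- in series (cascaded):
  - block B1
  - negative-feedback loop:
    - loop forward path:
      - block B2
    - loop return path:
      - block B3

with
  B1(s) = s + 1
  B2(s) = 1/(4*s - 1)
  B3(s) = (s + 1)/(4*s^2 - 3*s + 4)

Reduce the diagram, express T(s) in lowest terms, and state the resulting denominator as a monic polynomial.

The answer is s^3 - s^2 + 5*s/4 - 3/16.

Reasoning:
Step 1 - close the feedback loop around B2, B3 = (4*s^2 - 3*s + 4)/(16*s^3 - 16*s^2 + 20*s - 3)
Step 2 - series reduction of B1, [B2/(1+B2*B3)] = (4*s^3 + s^2 + s + 4)/(16*s^3 - 16*s^2 + 20*s - 3)
The result of step 2 is T(s) in lowest terms. Its denominator has leading coefficient 16; dividing the denominator through by 16 makes it monic.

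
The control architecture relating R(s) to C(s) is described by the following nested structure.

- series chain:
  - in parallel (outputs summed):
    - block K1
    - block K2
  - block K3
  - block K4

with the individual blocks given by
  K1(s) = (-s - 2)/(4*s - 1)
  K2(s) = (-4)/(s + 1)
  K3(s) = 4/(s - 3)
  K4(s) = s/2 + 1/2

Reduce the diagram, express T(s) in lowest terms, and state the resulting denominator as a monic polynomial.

The answer is s^2 - 13*s/4 + 3/4.

Reasoning:
(1) add K1, K2 (parallel) = (-s^2 - 19*s + 2)/(4*s^2 + 3*s - 1)
(2) cascade (K1+K2), K3, K4 = (-2*s^2 - 38*s + 4)/(4*s^2 - 13*s + 3)
The result of step 2 is T(s) in lowest terms. Its denominator has leading coefficient 4; dividing the denominator through by 4 makes it monic.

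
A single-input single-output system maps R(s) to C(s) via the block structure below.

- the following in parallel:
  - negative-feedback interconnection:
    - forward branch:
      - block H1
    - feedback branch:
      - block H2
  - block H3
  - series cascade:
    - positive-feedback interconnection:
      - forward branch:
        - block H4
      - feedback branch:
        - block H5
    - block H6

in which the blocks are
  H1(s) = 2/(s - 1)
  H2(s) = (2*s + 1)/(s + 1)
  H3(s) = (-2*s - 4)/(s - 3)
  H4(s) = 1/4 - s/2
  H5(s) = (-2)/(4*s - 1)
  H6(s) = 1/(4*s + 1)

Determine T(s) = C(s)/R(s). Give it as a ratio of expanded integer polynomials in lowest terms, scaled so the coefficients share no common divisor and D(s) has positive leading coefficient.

Step 1. collapse the loop (H1 forward, H2 return) -> (2*s + 2)/(s^2 + 4*s + 1)
Step 2. apply the feedback formula to H4, H5 -> (-8*s^2 + 6*s - 1)/(12*s - 2)
Step 3. combine [H4/(1-H4*H5)], H6 in series -> (-8*s^2 + 6*s - 1)/(48*s^2 + 4*s - 2)
Step 4. combine [H1/(1+H1*H2)], H3, ([H4/(1-H4*H5)]*H6) in parallel; the result is T(s) itself (integer coefficients, no common factor, positive leading denominator coefficient)

Therefore the answer is (-104*s^5 - 490*s^4 - 999*s^3 - 591*s^2 - 3*s + 23)/(48*s^5 + 52*s^4 - 526*s^3 - 190*s^2 + 10*s + 6).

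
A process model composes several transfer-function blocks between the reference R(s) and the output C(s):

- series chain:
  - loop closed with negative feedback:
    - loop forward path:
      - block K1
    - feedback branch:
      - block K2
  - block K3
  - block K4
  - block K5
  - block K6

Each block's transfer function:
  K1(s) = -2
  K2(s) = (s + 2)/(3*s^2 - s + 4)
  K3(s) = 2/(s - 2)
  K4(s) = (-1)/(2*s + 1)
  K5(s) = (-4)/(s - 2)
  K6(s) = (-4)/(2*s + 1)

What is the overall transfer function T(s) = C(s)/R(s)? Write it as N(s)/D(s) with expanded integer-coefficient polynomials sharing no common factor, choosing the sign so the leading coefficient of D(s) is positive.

The answer is (192*s^2 - 64*s + 256)/(12*s^6 - 48*s^5 + 39*s^4 + 33*s^3 - 24*s^2 - 12*s).

Reasoning:
1. close the feedback loop around K1, K2: (-6*s^2 + 2*s - 8)/(3*s^2 - 3*s)
2. reduce the series chain [K1/(1+K1*K2)], K3, K4, K5, K6; the result is T(s) itself (integer coefficients, no common factor, positive leading denominator coefficient)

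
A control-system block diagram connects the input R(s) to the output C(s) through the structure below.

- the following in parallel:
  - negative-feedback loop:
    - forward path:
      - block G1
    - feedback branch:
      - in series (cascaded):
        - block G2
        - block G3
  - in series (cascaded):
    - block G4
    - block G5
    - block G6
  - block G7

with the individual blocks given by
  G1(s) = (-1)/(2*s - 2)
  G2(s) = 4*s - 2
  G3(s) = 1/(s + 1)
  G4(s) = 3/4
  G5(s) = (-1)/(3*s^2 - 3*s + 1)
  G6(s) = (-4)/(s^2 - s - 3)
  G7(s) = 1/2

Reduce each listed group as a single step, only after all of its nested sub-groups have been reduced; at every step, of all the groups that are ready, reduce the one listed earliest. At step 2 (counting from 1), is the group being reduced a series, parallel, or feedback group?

Step 1 - multiply G2, G3 (series)
Step 2 - reduce the feedback loop with forward G1 and return (G2*G3)
Step 3 - series reduction of G4, G5, G6
Step 4 - reduce the parallel group [G1/(1+G1*(G2*G3))], (G4*G5*G6), G7
Step 2: feedback.

Final answer: feedback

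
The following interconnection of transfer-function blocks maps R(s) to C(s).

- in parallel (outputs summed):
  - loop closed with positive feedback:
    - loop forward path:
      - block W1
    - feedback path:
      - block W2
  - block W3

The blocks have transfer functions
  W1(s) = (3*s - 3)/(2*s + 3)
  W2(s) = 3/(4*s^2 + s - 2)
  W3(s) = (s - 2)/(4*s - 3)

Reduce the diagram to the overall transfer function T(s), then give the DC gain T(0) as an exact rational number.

First reduce the diagram to T(s).

[1] reduce the feedback loop with forward W1 and return W2 -> (12*s^3 - 9*s^2 - 9*s + 6)/(8*s^3 + 14*s^2 - 10*s + 3)
[2] combine [W1/(1-W1*W2)], W3 in parallel -> (56*s^4 - 74*s^3 - 47*s^2 + 74*s - 24)/(32*s^4 + 32*s^3 - 82*s^2 + 42*s - 9)
That last expression is T(s); at s = 0 only the constant terms survive, so T(0) = -24/(-9) = 8/3.

Answer: 8/3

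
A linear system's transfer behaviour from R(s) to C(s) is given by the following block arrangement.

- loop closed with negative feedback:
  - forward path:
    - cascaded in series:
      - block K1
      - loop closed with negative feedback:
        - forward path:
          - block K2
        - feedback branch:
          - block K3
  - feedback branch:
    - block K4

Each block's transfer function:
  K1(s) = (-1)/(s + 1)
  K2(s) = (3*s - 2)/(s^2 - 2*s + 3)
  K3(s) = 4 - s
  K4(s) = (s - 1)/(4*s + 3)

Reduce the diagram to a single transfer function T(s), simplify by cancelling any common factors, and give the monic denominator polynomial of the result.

Answer: s^4 - 17*s^3/4 - 55*s^2/8 - 3*s/4 + 17/8

Working:
Step 1: close the feedback loop around K2, K3 gives (2 - 3*s)/(2*s^2 - 12*s + 5)
Step 2: cascade K1, [K2/(1+K2*K3)] gives (3*s - 2)/(2*s^3 - 10*s^2 - 7*s + 5)
Step 3: collapse the loop ((K1*[K2/(1+K2*K3)]) forward, K4 return) gives (12*s^2 + s - 6)/(8*s^4 - 34*s^3 - 55*s^2 - 6*s + 17)
Step 3 gives the fully reduced T(s), with no common factor left to cancel. The denominator's leading coefficient is 8, so divide each of its coefficients by 8 to get the monic form.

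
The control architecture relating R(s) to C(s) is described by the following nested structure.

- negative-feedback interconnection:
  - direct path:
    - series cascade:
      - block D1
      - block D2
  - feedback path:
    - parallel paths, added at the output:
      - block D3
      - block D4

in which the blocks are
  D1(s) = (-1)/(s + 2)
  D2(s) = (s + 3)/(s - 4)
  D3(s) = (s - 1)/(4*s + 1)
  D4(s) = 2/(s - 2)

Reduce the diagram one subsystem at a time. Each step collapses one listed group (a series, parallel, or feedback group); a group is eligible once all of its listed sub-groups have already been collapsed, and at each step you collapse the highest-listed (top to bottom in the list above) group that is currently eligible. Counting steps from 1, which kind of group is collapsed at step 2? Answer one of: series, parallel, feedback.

Step 1: reduce the series chain D1, D2
Step 2: sum the parallel branches D3, D4
Step 3: reduce the feedback loop with forward (D1*D2) and return (D3+D4)
At step 2 the group reduced is parallel.

Answer: parallel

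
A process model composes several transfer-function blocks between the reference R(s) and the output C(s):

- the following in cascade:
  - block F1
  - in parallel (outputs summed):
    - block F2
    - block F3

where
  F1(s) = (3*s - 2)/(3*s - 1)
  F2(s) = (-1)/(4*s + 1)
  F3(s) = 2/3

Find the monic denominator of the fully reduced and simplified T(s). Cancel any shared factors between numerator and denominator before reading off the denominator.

Answer: s^2 - s/12 - 1/12

Working:
(1) add F2, F3 (parallel); result (8*s - 1)/(12*s + 3)
(2) reduce the series chain F1, (F2+F3); result (24*s^2 - 19*s + 2)/(36*s^2 - 3*s - 3)
That last expression is T(s), already simplified. Scaling its denominator by 1/36 (the reciprocal of the leading coefficient) yields the monic denominator.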